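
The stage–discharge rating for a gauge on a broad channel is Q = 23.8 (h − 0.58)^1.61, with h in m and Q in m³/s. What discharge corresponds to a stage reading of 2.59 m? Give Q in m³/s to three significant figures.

Q = 23.8 × (2.59 − 0.58)^1.61 = 23.8 × 2.01^1.61 = 73.24 m³/s

73.2 m³/s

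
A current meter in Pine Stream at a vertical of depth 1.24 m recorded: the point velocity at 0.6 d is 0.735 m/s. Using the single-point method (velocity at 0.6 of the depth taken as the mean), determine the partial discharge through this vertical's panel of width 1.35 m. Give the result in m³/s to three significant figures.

v̄ = v₀.₆ = 0.735 m/s
q = v̄ × d × w = 0.7350 × 1.24 × 1.35 = 1.230 m³/s

1.23 m³/s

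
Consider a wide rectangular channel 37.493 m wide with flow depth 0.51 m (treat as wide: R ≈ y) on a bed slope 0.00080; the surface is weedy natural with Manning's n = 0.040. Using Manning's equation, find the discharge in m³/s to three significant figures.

A = b·y = 37.493 × 0.51 = 19.12 m²
Wide channel: R ≈ y = 0.51 m
Q = (1/n)·A·R^(2/3)·S^(1/2) = (1/0.040) × 19.12 × 0.5100^(2/3) × 0.00080^(1/2) = 8.631 m³/s

8.63 m³/s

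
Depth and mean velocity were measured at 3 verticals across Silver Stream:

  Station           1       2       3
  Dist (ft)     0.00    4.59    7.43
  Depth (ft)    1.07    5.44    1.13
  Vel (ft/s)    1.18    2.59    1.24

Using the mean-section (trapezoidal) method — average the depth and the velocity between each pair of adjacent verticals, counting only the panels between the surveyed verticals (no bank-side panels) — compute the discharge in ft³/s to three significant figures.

46.0 ft³/s

Panel 1-2: Δb = 4.59 ft, d̄ = (1.07+5.44)/2 = 3.255, v̄ = (1.18+2.59)/2 = 1.885 → q = 4.59×3.255×1.885 = 28.16 ft³/s
Panel 2-3: Δb = 2.84 ft, d̄ = (5.44+1.13)/2 = 3.285, v̄ = (2.59+1.24)/2 = 1.915 → q = 2.84×3.285×1.915 = 17.87 ft³/s
Q = Σ q = 46.03 ft³/s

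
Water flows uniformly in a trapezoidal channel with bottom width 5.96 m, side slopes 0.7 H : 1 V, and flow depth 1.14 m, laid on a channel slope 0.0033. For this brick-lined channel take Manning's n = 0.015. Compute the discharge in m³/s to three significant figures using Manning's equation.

A = (b + z·y)·y = (5.96 + 0.7×1.14)×1.14 = 7.704 m²
P = b + 2y√(1+z²) = 5.96 + 2×1.14×√(1+0.7²) = 8.743 m
R = A/P = 7.704/8.743 = 0.8812 m
Q = (1/n)·A·R^(2/3)·S^(1/2) = (1/0.015) × 7.704 × 0.8812^(2/3) × 0.0033^(1/2) = 27.12 m³/s

27.1 m³/s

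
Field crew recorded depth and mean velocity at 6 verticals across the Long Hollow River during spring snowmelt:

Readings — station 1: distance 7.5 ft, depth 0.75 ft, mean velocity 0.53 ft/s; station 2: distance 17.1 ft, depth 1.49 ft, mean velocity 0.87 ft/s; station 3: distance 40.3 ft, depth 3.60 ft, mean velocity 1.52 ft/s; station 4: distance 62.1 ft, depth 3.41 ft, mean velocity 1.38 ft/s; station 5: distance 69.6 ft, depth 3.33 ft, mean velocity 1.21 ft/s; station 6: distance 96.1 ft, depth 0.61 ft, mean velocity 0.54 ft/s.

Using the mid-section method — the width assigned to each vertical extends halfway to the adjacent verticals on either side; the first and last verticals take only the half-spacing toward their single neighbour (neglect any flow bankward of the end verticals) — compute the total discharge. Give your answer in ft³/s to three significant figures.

288 ft³/s

w_1 = (17.1 − 7.5)/2 = 4.8 ft; q_1 = 0.53 × 0.75 × 4.8 = 1.908 ft³/s
w_2 = (40.3 − 7.5)/2 = 16.4 ft; q_2 = 0.87 × 1.49 × 16.4 = 21.26 ft³/s
w_3 = (62.1 − 17.1)/2 = 22.5 ft; q_3 = 1.52 × 3.60 × 22.5 = 123.1 ft³/s
w_4 = (69.6 − 40.3)/2 = 14.65 ft; q_4 = 1.38 × 3.41 × 14.65 = 68.94 ft³/s
w_5 = (96.1 − 62.1)/2 = 17 ft; q_5 = 1.21 × 3.33 × 17 = 68.50 ft³/s
w_6 = (96.1 − 69.6)/2 = 13.25 ft; q_6 = 0.54 × 0.61 × 13.25 = 4.365 ft³/s
Q = Σ qᵢ = 288.1 ft³/s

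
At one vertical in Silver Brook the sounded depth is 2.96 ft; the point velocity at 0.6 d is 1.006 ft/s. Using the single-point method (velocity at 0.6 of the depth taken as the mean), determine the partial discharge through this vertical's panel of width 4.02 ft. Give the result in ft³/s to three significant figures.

v̄ = v₀.₆ = 1.006 ft/s
q = v̄ × d × w = 1.006 × 2.96 × 4.02 = 11.97 ft³/s

12.0 ft³/s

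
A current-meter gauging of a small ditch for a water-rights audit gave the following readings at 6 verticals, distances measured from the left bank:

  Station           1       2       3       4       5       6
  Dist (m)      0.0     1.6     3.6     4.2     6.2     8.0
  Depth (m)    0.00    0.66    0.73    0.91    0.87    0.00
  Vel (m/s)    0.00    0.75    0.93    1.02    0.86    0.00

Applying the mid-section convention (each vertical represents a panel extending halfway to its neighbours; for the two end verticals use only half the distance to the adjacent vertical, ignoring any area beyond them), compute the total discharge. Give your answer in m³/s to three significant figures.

4.40 m³/s

w_2 = (3.6 − 0.0)/2 = 1.8 m; q_2 = 0.75 × 0.66 × 1.8 = 0.8910 m³/s
w_3 = (4.2 − 1.6)/2 = 1.3 m; q_3 = 0.93 × 0.73 × 1.3 = 0.8826 m³/s
w_4 = (6.2 − 3.6)/2 = 1.3 m; q_4 = 1.02 × 0.91 × 1.3 = 1.207 m³/s
w_5 = (8.0 − 4.2)/2 = 1.9 m; q_5 = 0.86 × 0.87 × 1.9 = 1.422 m³/s
Stations 1, 6 contribute zero (depth or velocity is 0).
Q = Σ qᵢ = 4.402 m³/s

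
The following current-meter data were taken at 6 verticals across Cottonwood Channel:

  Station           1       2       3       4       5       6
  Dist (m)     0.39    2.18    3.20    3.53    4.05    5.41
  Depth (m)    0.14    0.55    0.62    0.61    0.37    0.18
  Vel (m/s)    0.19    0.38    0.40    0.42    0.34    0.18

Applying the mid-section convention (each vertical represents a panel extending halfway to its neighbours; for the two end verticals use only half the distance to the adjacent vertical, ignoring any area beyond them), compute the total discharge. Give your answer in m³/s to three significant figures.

w_1 = (2.18 − 0.39)/2 = 0.895 m; q_1 = 0.19 × 0.14 × 0.895 = 0.02381 m³/s
w_2 = (3.20 − 0.39)/2 = 1.405 m; q_2 = 0.38 × 0.55 × 1.405 = 0.2936 m³/s
w_3 = (3.53 − 2.18)/2 = 0.675 m; q_3 = 0.40 × 0.62 × 0.675 = 0.1674 m³/s
w_4 = (4.05 − 3.20)/2 = 0.425 m; q_4 = 0.42 × 0.61 × 0.425 = 0.1089 m³/s
w_5 = (5.41 − 3.53)/2 = 0.94 m; q_5 = 0.34 × 0.37 × 0.94 = 0.1183 m³/s
w_6 = (5.41 − 4.05)/2 = 0.68 m; q_6 = 0.18 × 0.18 × 0.68 = 0.02203 m³/s
Q = Σ qᵢ = 0.7340 m³/s

0.734 m³/s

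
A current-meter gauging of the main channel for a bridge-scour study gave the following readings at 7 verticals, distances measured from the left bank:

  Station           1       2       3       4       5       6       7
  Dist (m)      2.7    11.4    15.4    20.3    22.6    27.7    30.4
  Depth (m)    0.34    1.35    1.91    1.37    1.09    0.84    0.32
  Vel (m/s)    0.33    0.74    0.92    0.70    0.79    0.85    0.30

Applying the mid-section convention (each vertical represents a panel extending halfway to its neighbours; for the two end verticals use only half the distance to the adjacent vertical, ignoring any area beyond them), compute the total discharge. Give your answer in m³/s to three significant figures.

w_1 = (11.4 − 2.7)/2 = 4.35 m; q_1 = 0.33 × 0.34 × 4.35 = 0.4881 m³/s
w_2 = (15.4 − 2.7)/2 = 6.35 m; q_2 = 0.74 × 1.35 × 6.35 = 6.344 m³/s
w_3 = (20.3 − 11.4)/2 = 4.45 m; q_3 = 0.92 × 1.91 × 4.45 = 7.820 m³/s
w_4 = (22.6 − 15.4)/2 = 3.6 m; q_4 = 0.70 × 1.37 × 3.6 = 3.452 m³/s
w_5 = (27.7 − 20.3)/2 = 3.7 m; q_5 = 0.79 × 1.09 × 3.7 = 3.186 m³/s
w_6 = (30.4 − 22.6)/2 = 3.9 m; q_6 = 0.85 × 0.84 × 3.9 = 2.785 m³/s
w_7 = (30.4 − 27.7)/2 = 1.35 m; q_7 = 0.30 × 0.32 × 1.35 = 0.1296 m³/s
Q = Σ qᵢ = 24.20 m³/s

24.2 m³/s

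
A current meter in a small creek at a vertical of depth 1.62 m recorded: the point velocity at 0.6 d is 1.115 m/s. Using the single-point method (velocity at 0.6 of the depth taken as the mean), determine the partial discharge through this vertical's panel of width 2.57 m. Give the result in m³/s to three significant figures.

v̄ = v₀.₆ = 1.115 m/s
q = v̄ × d × w = 1.115 × 1.62 × 2.57 = 4.642 m³/s

4.64 m³/s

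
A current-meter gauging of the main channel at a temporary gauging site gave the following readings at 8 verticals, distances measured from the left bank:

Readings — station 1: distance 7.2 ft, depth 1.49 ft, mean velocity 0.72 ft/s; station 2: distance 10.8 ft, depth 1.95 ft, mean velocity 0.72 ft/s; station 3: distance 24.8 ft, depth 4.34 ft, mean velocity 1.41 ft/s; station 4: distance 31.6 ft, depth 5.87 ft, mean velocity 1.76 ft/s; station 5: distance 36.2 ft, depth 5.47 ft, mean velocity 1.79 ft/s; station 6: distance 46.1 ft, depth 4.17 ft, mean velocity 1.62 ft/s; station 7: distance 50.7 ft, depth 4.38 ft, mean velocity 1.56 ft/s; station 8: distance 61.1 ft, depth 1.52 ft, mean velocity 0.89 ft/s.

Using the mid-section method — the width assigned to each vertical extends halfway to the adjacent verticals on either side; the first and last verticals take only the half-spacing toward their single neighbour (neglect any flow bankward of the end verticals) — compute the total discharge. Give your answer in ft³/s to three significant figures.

315 ft³/s

w_1 = (10.8 − 7.2)/2 = 1.8 ft; q_1 = 0.72 × 1.49 × 1.8 = 1.931 ft³/s
w_2 = (24.8 − 7.2)/2 = 8.8 ft; q_2 = 0.72 × 1.95 × 8.8 = 12.36 ft³/s
w_3 = (31.6 − 10.8)/2 = 10.4 ft; q_3 = 1.41 × 4.34 × 10.4 = 63.64 ft³/s
w_4 = (36.2 − 24.8)/2 = 5.7 ft; q_4 = 1.76 × 5.87 × 5.7 = 58.89 ft³/s
w_5 = (46.1 − 31.6)/2 = 7.25 ft; q_5 = 1.79 × 5.47 × 7.25 = 70.99 ft³/s
w_6 = (50.7 − 36.2)/2 = 7.25 ft; q_6 = 1.62 × 4.17 × 7.25 = 48.98 ft³/s
w_7 = (61.1 − 46.1)/2 = 7.5 ft; q_7 = 1.56 × 4.38 × 7.5 = 51.25 ft³/s
w_8 = (61.1 − 50.7)/2 = 5.2 ft; q_8 = 0.89 × 1.52 × 5.2 = 7.035 ft³/s
Q = Σ qᵢ = 315.1 ft³/s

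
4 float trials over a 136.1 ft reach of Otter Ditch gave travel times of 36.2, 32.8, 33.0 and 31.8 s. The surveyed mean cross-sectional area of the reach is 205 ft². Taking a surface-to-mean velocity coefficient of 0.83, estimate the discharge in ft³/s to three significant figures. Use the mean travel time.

t̄ = (36.2 + 32.8 + 33.0 + 31.8) / 4 = 33.45 s
v_surface = L / t̄ = 136.1 / 33.45 = 4.069 ft/s
v_mean = 0.83 × 4.069 = 3.377 ft/s
Q = A × v_mean = 205 × 3.377 = 692.3 ft³/s

692 ft³/s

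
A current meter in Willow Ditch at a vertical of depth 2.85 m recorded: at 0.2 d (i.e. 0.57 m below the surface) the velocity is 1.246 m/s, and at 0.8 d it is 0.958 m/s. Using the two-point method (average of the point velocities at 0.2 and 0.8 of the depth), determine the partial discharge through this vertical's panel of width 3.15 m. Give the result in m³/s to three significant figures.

v̄ = (1.246 + 0.958) / 2 = 1.102 m/s
q = v̄ × d × w = 1.102 × 2.85 × 3.15 = 9.893 m³/s

9.89 m³/s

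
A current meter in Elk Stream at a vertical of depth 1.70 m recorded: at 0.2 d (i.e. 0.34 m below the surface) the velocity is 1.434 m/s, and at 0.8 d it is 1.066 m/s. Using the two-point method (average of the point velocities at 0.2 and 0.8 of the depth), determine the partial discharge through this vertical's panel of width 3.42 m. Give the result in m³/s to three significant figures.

v̄ = (1.434 + 1.066) / 2 = 1.250 m/s
q = v̄ × d × w = 1.250 × 1.70 × 3.42 = 7.268 m³/s

7.27 m³/s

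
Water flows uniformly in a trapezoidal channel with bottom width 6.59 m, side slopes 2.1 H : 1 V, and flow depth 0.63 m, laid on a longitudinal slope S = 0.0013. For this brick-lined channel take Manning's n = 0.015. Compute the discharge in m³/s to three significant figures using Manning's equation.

A = (b + z·y)·y = (6.59 + 2.1×0.63)×0.63 = 4.985 m²
P = b + 2y√(1+z²) = 6.59 + 2×0.63×√(1+2.1²) = 9.521 m
R = A/P = 4.985/9.521 = 0.5236 m
Q = (1/n)·A·R^(2/3)·S^(1/2) = (1/0.015) × 4.985 × 0.5236^(2/3) × 0.0013^(1/2) = 7.785 m³/s

7.78 m³/s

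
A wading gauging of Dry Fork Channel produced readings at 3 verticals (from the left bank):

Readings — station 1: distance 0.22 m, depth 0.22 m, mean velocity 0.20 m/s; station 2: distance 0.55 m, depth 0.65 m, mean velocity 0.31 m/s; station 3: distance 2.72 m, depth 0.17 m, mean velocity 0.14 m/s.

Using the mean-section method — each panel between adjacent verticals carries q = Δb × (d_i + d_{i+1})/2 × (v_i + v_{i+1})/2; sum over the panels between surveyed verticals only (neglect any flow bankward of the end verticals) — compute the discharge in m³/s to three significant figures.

Panel 1-2: Δb = 0.33 m, d̄ = (0.22+0.65)/2 = 0.435, v̄ = (0.20+0.31)/2 = 0.255 → q = 0.33×0.435×0.255 = 0.03661 m³/s
Panel 2-3: Δb = 2.17 m, d̄ = (0.65+0.17)/2 = 0.41, v̄ = (0.31+0.14)/2 = 0.225 → q = 2.17×0.41×0.225 = 0.2002 m³/s
Q = Σ q = 0.2368 m³/s

0.237 m³/s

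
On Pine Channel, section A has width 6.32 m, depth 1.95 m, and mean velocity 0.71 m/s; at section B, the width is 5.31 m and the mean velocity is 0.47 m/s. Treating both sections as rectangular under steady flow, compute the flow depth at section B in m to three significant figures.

3.51 m

Q = A₁V₁ = (6.32×1.95) × 0.71 = 8.750 m³/s
d₂ = Q/(b₂ V₂) = 8.750/(5.31×0.47) = 3.506 m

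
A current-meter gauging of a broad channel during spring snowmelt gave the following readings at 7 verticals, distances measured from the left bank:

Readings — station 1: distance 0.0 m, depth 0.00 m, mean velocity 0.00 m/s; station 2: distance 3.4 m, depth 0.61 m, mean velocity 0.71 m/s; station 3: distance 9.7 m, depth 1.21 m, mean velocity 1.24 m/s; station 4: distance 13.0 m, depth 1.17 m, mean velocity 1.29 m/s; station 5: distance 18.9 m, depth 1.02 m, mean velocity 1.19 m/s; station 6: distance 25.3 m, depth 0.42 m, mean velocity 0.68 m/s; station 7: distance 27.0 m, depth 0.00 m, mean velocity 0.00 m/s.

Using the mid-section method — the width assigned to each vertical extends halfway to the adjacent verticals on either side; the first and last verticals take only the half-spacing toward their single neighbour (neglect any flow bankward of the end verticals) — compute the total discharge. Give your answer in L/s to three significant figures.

24900 L/s

w_2 = (9.7 − 0.0)/2 = 4.85 m; q_2 = 0.71 × 0.61 × 4.85 = 2.101 m³/s
w_3 = (13.0 − 3.4)/2 = 4.8 m; q_3 = 1.24 × 1.21 × 4.8 = 7.202 m³/s
w_4 = (18.9 − 9.7)/2 = 4.6 m; q_4 = 1.29 × 1.17 × 4.6 = 6.943 m³/s
w_5 = (25.3 − 13.0)/2 = 6.15 m; q_5 = 1.19 × 1.02 × 6.15 = 7.465 m³/s
w_6 = (27.0 − 18.9)/2 = 4.05 m; q_6 = 0.68 × 0.42 × 4.05 = 1.157 m³/s
Stations 1, 7 contribute zero (depth or velocity is 0).
Q = Σ qᵢ = 24.87 m³/s
= 24.87 × 1000 = 24870 L/s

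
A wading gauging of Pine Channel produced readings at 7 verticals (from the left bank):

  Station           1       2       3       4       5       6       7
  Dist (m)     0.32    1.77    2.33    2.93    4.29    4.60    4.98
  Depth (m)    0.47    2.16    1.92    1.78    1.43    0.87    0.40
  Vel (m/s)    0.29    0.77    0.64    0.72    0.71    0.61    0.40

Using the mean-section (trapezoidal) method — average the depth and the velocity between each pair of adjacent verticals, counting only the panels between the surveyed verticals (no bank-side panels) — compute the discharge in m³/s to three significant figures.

Panel 1-2: Δb = 1.45 m, d̄ = (0.47+2.16)/2 = 1.315, v̄ = (0.29+0.77)/2 = 0.53 → q = 1.45×1.315×0.53 = 1.011 m³/s
Panel 2-3: Δb = 0.56 m, d̄ = (2.16+1.92)/2 = 2.04, v̄ = (0.77+0.64)/2 = 0.705 → q = 0.56×2.04×0.705 = 0.8054 m³/s
Panel 3-4: Δb = 0.6 m, d̄ = (1.92+1.78)/2 = 1.85, v̄ = (0.64+0.72)/2 = 0.68 → q = 0.6×1.85×0.68 = 0.7548 m³/s
Panel 4-5: Δb = 1.36 m, d̄ = (1.78+1.43)/2 = 1.605, v̄ = (0.72+0.71)/2 = 0.715 → q = 1.36×1.605×0.715 = 1.561 m³/s
Panel 5-6: Δb = 0.31 m, d̄ = (1.43+0.87)/2 = 1.15, v̄ = (0.71+0.61)/2 = 0.66 → q = 0.31×1.15×0.66 = 0.2353 m³/s
Panel 6-7: Δb = 0.38 m, d̄ = (0.87+0.40)/2 = 0.635, v̄ = (0.61+0.40)/2 = 0.505 → q = 0.38×0.635×0.505 = 0.1219 m³/s
Q = Σ q = 4.489 m³/s

4.49 m³/s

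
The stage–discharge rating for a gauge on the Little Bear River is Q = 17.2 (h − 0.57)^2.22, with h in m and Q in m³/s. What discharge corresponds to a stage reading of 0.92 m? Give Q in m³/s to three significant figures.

1.67 m³/s

Q = 17.2 × (0.92 − 0.57)^2.22 = 17.2 × 0.35^2.22 = 1.672 m³/s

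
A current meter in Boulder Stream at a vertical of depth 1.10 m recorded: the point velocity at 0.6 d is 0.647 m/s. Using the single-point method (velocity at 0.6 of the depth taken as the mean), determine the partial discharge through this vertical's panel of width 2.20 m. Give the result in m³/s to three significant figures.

1.57 m³/s

v̄ = v₀.₆ = 0.647 m/s
q = v̄ × d × w = 0.6470 × 1.10 × 2.20 = 1.566 m³/s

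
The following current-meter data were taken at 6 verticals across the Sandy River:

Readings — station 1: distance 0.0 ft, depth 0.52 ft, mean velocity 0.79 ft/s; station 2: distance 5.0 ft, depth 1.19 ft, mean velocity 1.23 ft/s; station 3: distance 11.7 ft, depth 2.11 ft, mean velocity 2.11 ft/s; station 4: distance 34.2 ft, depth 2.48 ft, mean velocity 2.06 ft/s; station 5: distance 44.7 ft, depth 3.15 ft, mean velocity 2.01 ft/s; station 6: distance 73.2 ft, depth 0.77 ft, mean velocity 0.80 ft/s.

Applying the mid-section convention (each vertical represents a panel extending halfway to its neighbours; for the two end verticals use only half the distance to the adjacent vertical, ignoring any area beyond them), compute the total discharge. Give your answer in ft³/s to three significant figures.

291 ft³/s

w_1 = (5.0 − 0.0)/2 = 2.5 ft; q_1 = 0.79 × 0.52 × 2.5 = 1.027 ft³/s
w_2 = (11.7 − 0.0)/2 = 5.85 ft; q_2 = 1.23 × 1.19 × 5.85 = 8.563 ft³/s
w_3 = (34.2 − 5.0)/2 = 14.6 ft; q_3 = 2.11 × 2.11 × 14.6 = 65.00 ft³/s
w_4 = (44.7 − 11.7)/2 = 16.5 ft; q_4 = 2.06 × 2.48 × 16.5 = 84.30 ft³/s
w_5 = (73.2 − 34.2)/2 = 19.5 ft; q_5 = 2.01 × 3.15 × 19.5 = 123.5 ft³/s
w_6 = (73.2 − 44.7)/2 = 14.25 ft; q_6 = 0.80 × 0.77 × 14.25 = 8.778 ft³/s
Q = Σ qᵢ = 291.1 ft³/s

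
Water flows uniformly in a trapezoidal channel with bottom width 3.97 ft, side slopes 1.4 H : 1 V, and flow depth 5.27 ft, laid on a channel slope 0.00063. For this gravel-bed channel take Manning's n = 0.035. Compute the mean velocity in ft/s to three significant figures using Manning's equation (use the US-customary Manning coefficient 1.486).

A = (b + z·y)·y = (3.97 + 1.4×5.27)×5.27 = 59.80 ft²
P = b + 2y√(1+z²) = 3.97 + 2×5.27×√(1+1.4²) = 22.10 ft
R = A/P = 59.80/22.10 = 2.706 ft
Q = (1.486/n)·A·R^(2/3)·S^(1/2) = (1.486/0.035) × 59.80 × 2.706^(2/3) × 0.00063^(1/2) = 123.7 ft³/s
V = Q/A = 123.7/59.80 = 2.069 ft/s

2.07 ft/s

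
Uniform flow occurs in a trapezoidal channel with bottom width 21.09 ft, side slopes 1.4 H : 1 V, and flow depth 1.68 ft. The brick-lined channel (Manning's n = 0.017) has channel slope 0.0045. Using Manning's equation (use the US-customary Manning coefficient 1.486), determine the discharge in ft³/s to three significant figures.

298 ft³/s

A = (b + z·y)·y = (21.09 + 1.4×1.68)×1.68 = 39.38 ft²
P = b + 2y√(1+z²) = 21.09 + 2×1.68×√(1+1.4²) = 26.87 ft
R = A/P = 39.38/26.87 = 1.466 ft
Q = (1.486/n)·A·R^(2/3)·S^(1/2) = (1.486/0.017) × 39.38 × 1.466^(2/3) × 0.0045^(1/2) = 298.0 ft³/s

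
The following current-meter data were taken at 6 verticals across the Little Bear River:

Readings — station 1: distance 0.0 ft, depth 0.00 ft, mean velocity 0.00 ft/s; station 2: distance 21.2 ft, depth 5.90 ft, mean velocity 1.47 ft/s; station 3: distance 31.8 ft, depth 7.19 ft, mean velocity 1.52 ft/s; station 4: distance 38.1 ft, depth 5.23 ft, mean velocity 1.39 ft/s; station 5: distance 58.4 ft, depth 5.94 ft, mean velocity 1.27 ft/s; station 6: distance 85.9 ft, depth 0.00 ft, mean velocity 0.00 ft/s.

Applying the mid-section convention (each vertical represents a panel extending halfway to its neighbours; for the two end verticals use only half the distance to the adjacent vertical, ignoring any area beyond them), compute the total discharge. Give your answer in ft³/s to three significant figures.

w_2 = (31.8 − 0.0)/2 = 15.9 ft; q_2 = 1.47 × 5.90 × 15.9 = 137.9 ft³/s
w_3 = (38.1 − 21.2)/2 = 8.45 ft; q_3 = 1.52 × 7.19 × 8.45 = 92.35 ft³/s
w_4 = (58.4 − 31.8)/2 = 13.3 ft; q_4 = 1.39 × 5.23 × 13.3 = 96.69 ft³/s
w_5 = (85.9 − 38.1)/2 = 23.9 ft; q_5 = 1.27 × 5.94 × 23.9 = 180.3 ft³/s
Stations 1, 6 contribute zero (depth or velocity is 0).
Q = Σ qᵢ = 507.2 ft³/s

507 ft³/s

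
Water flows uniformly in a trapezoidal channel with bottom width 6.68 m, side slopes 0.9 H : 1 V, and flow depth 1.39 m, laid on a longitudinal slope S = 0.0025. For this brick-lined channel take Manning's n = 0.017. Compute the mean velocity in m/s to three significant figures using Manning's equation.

A = (b + z·y)·y = (6.68 + 0.9×1.39)×1.39 = 11.02 m²
P = b + 2y√(1+z²) = 6.68 + 2×1.39×√(1+0.9²) = 10.42 m
R = A/P = 11.02/10.42 = 1.058 m
Q = (1/n)·A·R^(2/3)·S^(1/2) = (1/0.017) × 11.02 × 1.058^(2/3) × 0.0025^(1/2) = 33.66 m³/s
V = Q/A = 33.66/11.02 = 3.054 m/s

3.05 m/s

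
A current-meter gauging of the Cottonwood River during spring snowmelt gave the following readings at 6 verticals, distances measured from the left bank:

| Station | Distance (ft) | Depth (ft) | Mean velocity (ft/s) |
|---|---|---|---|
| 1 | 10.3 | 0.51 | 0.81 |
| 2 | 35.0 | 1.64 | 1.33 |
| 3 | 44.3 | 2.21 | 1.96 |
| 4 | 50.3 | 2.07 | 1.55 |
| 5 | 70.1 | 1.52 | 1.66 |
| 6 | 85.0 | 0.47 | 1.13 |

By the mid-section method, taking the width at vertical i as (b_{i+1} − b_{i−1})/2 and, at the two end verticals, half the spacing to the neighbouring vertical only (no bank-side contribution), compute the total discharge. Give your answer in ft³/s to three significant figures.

164 ft³/s

w_1 = (35.0 − 10.3)/2 = 12.35 ft; q_1 = 0.81 × 0.51 × 12.35 = 5.102 ft³/s
w_2 = (44.3 − 10.3)/2 = 17 ft; q_2 = 1.33 × 1.64 × 17 = 37.08 ft³/s
w_3 = (50.3 − 35.0)/2 = 7.65 ft; q_3 = 1.96 × 2.21 × 7.65 = 33.14 ft³/s
w_4 = (70.1 − 44.3)/2 = 12.9 ft; q_4 = 1.55 × 2.07 × 12.9 = 41.39 ft³/s
w_5 = (85.0 − 50.3)/2 = 17.35 ft; q_5 = 1.66 × 1.52 × 17.35 = 43.78 ft³/s
w_6 = (85.0 − 70.1)/2 = 7.45 ft; q_6 = 1.13 × 0.47 × 7.45 = 3.957 ft³/s
Q = Σ qᵢ = 164.4 ft³/s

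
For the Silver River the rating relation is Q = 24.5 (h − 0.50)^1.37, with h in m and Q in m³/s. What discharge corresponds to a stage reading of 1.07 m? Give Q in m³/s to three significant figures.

11.3 m³/s

Q = 24.5 × (1.07 − 0.50)^1.37 = 24.5 × 0.57^1.37 = 11.34 m³/s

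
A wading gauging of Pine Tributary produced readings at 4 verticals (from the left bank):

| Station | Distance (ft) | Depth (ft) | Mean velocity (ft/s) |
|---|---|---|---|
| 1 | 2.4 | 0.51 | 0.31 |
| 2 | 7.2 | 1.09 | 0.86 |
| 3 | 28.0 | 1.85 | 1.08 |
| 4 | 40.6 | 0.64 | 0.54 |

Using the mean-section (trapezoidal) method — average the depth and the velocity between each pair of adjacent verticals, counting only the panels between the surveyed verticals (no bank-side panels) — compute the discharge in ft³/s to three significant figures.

Panel 1-2: Δb = 4.8 ft, d̄ = (0.51+1.09)/2 = 0.8, v̄ = (0.31+0.86)/2 = 0.585 → q = 4.8×0.8×0.585 = 2.246 ft³/s
Panel 2-3: Δb = 20.8 ft, d̄ = (1.09+1.85)/2 = 1.47, v̄ = (0.86+1.08)/2 = 0.97 → q = 20.8×1.47×0.97 = 29.66 ft³/s
Panel 3-4: Δb = 12.6 ft, d̄ = (1.85+0.64)/2 = 1.245, v̄ = (1.08+0.54)/2 = 0.81 → q = 12.6×1.245×0.81 = 12.71 ft³/s
Q = Σ q = 44.61 ft³/s

44.6 ft³/s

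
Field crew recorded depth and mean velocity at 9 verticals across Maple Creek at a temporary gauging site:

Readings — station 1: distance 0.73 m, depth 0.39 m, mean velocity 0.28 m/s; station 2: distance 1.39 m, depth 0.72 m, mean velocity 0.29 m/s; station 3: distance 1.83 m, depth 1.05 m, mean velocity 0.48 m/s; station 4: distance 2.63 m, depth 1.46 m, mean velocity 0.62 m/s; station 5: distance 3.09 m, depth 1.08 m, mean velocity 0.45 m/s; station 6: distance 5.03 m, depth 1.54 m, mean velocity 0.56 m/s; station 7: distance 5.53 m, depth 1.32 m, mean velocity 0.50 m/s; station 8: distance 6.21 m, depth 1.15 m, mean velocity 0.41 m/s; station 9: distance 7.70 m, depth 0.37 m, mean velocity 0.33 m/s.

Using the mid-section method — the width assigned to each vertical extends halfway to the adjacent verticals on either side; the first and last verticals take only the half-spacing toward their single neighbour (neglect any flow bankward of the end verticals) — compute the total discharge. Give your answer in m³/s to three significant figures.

3.66 m³/s

w_1 = (1.39 − 0.73)/2 = 0.33 m; q_1 = 0.28 × 0.39 × 0.33 = 0.03604 m³/s
w_2 = (1.83 − 0.73)/2 = 0.55 m; q_2 = 0.29 × 0.72 × 0.55 = 0.1148 m³/s
w_3 = (2.63 − 1.39)/2 = 0.62 m; q_3 = 0.48 × 1.05 × 0.62 = 0.3125 m³/s
w_4 = (3.09 − 1.83)/2 = 0.63 m; q_4 = 0.62 × 1.46 × 0.63 = 0.5703 m³/s
w_5 = (5.03 − 2.63)/2 = 1.2 m; q_5 = 0.45 × 1.08 × 1.2 = 0.5832 m³/s
w_6 = (5.53 − 3.09)/2 = 1.22 m; q_6 = 0.56 × 1.54 × 1.22 = 1.052 m³/s
w_7 = (6.21 − 5.03)/2 = 0.59 m; q_7 = 0.50 × 1.32 × 0.59 = 0.3894 m³/s
w_8 = (7.70 − 5.53)/2 = 1.085 m; q_8 = 0.41 × 1.15 × 1.085 = 0.5116 m³/s
w_9 = (7.70 − 6.21)/2 = 0.745 m; q_9 = 0.33 × 0.37 × 0.745 = 0.09096 m³/s
Q = Σ qᵢ = 3.661 m³/s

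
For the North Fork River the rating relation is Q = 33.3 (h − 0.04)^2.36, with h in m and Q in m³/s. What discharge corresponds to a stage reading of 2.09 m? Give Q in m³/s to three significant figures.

181 m³/s

Q = 33.3 × (2.09 − 0.04)^2.36 = 33.3 × 2.05^2.36 = 181.2 m³/s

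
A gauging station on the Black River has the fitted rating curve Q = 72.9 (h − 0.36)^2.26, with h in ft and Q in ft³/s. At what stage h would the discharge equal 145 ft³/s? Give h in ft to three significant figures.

h − h₀ = (Q/C)^(1/b) = (145/72.9)^(1/2.26) = 1.356 ft
h = 0.36 + 1.356 = 1.716 ft

1.72 ft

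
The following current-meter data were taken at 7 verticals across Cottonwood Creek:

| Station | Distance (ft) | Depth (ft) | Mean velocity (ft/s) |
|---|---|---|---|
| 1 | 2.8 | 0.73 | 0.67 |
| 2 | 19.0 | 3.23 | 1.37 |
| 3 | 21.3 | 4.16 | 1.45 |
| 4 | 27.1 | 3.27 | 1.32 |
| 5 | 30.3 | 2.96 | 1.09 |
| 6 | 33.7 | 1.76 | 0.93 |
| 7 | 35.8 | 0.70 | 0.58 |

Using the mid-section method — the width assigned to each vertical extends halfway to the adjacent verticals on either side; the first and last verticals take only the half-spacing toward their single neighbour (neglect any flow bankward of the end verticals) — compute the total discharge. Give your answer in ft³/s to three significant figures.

w_1 = (19.0 − 2.8)/2 = 8.1 ft; q_1 = 0.67 × 0.73 × 8.1 = 3.962 ft³/s
w_2 = (21.3 − 2.8)/2 = 9.25 ft; q_2 = 1.37 × 3.23 × 9.25 = 40.93 ft³/s
w_3 = (27.1 − 19.0)/2 = 4.05 ft; q_3 = 1.45 × 4.16 × 4.05 = 24.43 ft³/s
w_4 = (30.3 − 21.3)/2 = 4.5 ft; q_4 = 1.32 × 3.27 × 4.5 = 19.42 ft³/s
w_5 = (33.7 − 27.1)/2 = 3.3 ft; q_5 = 1.09 × 2.96 × 3.3 = 10.65 ft³/s
w_6 = (35.8 − 30.3)/2 = 2.75 ft; q_6 = 0.93 × 1.76 × 2.75 = 4.501 ft³/s
w_7 = (35.8 − 33.7)/2 = 1.05 ft; q_7 = 0.58 × 0.70 × 1.05 = 0.4263 ft³/s
Q = Σ qᵢ = 104.3 ft³/s

104 ft³/s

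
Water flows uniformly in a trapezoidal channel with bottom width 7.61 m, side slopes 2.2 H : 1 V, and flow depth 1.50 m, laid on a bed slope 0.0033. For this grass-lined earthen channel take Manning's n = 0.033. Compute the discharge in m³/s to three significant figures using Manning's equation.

30.4 m³/s

A = (b + z·y)·y = (7.61 + 2.2×1.50)×1.50 = 16.37 m²
P = b + 2y√(1+z²) = 7.61 + 2×1.50×√(1+2.2²) = 14.86 m
R = A/P = 16.37/14.86 = 1.101 m
Q = (1/n)·A·R^(2/3)·S^(1/2) = (1/0.033) × 16.37 × 1.101^(2/3) × 0.0033^(1/2) = 30.38 m³/s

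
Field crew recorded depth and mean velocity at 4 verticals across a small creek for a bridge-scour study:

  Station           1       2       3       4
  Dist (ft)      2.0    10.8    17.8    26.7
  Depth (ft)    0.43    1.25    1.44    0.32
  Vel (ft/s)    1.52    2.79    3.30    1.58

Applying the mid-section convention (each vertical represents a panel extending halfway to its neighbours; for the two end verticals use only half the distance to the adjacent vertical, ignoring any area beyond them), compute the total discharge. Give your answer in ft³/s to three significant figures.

70.5 ft³/s

w_1 = (10.8 − 2.0)/2 = 4.4 ft; q_1 = 1.52 × 0.43 × 4.4 = 2.876 ft³/s
w_2 = (17.8 − 2.0)/2 = 7.9 ft; q_2 = 2.79 × 1.25 × 7.9 = 27.55 ft³/s
w_3 = (26.7 − 10.8)/2 = 7.95 ft; q_3 = 3.30 × 1.44 × 7.95 = 37.78 ft³/s
w_4 = (26.7 − 17.8)/2 = 4.45 ft; q_4 = 1.58 × 0.32 × 4.45 = 2.250 ft³/s
Q = Σ qᵢ = 70.46 ft³/s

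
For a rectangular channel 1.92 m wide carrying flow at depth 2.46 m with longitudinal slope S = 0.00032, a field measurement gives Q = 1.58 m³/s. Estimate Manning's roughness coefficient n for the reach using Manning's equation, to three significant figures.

A = b·y = 1.92 × 2.46 = 4.723 m²
P = b + 2y = 1.92 + 2×2.46 = 6.840 m
R = A/P = 4.723/6.840 = 0.6905 m
n = (1/Q)·A·R^(2/3)·S^(1/2) = (1/1.58) × 4.723 × 0.7812 × 0.01789 = 0.04178

0.0418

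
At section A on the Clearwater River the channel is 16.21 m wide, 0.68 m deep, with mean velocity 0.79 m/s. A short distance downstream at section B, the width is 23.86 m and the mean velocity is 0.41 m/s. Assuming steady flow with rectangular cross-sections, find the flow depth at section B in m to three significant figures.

Q = A₁V₁ = (16.21×0.68) × 0.79 = 8.708 m³/s
d₂ = Q/(b₂ V₂) = 8.708/(23.86×0.41) = 0.8902 m

0.890 m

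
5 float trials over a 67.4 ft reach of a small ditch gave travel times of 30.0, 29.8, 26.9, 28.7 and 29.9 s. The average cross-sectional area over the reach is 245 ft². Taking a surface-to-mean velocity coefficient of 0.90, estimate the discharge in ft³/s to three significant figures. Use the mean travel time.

511 ft³/s

t̄ = (30.0 + 29.8 + 26.9 + 28.7 + 29.9) / 5 = 29.06 s
v_surface = L / t̄ = 67.4 / 29.06 = 2.319 ft/s
v_mean = 0.90 × 2.319 = 2.087 ft/s
Q = A × v_mean = 245 × 2.087 = 511.4 ft³/s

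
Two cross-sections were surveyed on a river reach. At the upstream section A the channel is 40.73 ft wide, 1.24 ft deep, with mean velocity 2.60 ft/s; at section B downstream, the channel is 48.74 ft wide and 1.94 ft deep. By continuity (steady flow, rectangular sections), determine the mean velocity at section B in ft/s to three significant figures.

Q = A₁V₁ = (40.73×1.24) × 2.60 = 131.3 ft³/s
A₂ = 48.74 × 1.94 = 94.56 ft²
V₂ = Q/A₂ = 131.3/94.56 = 1.389 ft/s

1.39 ft/s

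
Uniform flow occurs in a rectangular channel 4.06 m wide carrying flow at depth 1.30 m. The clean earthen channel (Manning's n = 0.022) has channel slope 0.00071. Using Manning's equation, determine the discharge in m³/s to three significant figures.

5.47 m³/s

A = b·y = 4.06 × 1.30 = 5.278 m²
P = b + 2y = 4.06 + 2×1.30 = 6.660 m
R = A/P = 5.278/6.660 = 0.7925 m
Q = (1/n)·A·R^(2/3)·S^(1/2) = (1/0.022) × 5.278 × 0.7925^(2/3) × 0.00071^(1/2) = 5.474 m³/s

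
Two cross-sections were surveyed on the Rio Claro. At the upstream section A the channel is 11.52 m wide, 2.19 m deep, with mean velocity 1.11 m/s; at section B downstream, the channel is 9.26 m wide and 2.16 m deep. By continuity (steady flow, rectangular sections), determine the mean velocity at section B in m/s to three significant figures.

Q = A₁V₁ = (11.52×2.19) × 1.11 = 28.00 m³/s
A₂ = 9.26 × 2.16 = 20.00 m²
V₂ = Q/A₂ = 28.00/20.00 = 1.400 m/s

1.40 m/s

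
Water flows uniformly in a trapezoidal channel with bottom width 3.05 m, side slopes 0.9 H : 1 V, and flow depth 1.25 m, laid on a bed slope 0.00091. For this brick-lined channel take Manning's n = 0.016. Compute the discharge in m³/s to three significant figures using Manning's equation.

A = (b + z·y)·y = (3.05 + 0.9×1.25)×1.25 = 5.219 m²
P = b + 2y√(1+z²) = 3.05 + 2×1.25×√(1+0.9²) = 6.413 m
R = A/P = 5.219/6.413 = 0.8137 m
Q = (1/n)·A·R^(2/3)·S^(1/2) = (1/0.016) × 5.219 × 0.8137^(2/3) × 0.00091^(1/2) = 8.576 m³/s

8.58 m³/s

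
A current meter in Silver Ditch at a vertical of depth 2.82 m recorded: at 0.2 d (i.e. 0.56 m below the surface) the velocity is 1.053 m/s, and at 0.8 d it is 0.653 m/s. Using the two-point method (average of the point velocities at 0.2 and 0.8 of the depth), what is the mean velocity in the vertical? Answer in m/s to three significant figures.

v̄ = (1.053 + 0.653) / 2 = 0.8530 m/s

0.853 m/s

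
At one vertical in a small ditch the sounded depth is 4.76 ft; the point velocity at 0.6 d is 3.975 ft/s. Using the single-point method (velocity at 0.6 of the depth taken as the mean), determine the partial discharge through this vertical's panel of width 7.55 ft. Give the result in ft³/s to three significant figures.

143 ft³/s

v̄ = v₀.₆ = 3.975 ft/s
q = v̄ × d × w = 3.975 × 4.76 × 7.55 = 142.9 ft³/s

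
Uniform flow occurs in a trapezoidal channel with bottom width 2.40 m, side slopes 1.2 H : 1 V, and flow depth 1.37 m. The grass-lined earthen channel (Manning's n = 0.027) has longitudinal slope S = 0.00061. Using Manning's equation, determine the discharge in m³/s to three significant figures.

A = (b + z·y)·y = (2.40 + 1.2×1.37)×1.37 = 5.540 m²
P = b + 2y√(1+z²) = 2.40 + 2×1.37×√(1+1.2²) = 6.680 m
R = A/P = 5.540/6.680 = 0.8294 m
Q = (1/n)·A·R^(2/3)·S^(1/2) = (1/0.027) × 5.540 × 0.8294^(2/3) × 0.00061^(1/2) = 4.474 m³/s

4.47 m³/s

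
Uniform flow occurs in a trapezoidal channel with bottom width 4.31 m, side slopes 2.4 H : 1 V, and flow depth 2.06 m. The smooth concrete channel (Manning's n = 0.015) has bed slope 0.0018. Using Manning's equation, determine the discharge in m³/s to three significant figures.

A = (b + z·y)·y = (4.31 + 2.4×2.06)×2.06 = 19.06 m²
P = b + 2y√(1+z²) = 4.31 + 2×2.06×√(1+2.4²) = 15.02 m
R = A/P = 19.06/15.02 = 1.269 m
Q = (1/n)·A·R^(2/3)·S^(1/2) = (1/0.015) × 19.06 × 1.269^(2/3) × 0.0018^(1/2) = 63.20 m³/s

63.2 m³/s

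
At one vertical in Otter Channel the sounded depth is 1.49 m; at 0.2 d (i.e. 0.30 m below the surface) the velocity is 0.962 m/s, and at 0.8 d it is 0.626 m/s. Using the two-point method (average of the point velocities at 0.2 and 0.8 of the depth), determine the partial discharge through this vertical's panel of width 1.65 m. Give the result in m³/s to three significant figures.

v̄ = (0.962 + 0.626) / 2 = 0.7940 m/s
q = v̄ × d × w = 0.7940 × 1.49 × 1.65 = 1.952 m³/s

1.95 m³/s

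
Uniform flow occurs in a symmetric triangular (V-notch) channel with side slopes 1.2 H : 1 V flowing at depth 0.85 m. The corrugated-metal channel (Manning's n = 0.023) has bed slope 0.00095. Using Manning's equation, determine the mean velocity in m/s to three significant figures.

0.635 m/s

A = z·y² = 1.2×0.85² = 0.8670 m²
P = 2y√(1+z²) = 2×0.85×√(1+1.2²) = 2.655 m
R = A/P = 0.8670/2.655 = 0.3265 m
Q = (1/n)·A·R^(2/3)·S^(1/2) = (1/0.023) × 0.8670 × 0.3265^(2/3) × 0.00095^(1/2) = 0.5509 m³/s
V = Q/A = 0.5509/0.8670 = 0.6354 m/s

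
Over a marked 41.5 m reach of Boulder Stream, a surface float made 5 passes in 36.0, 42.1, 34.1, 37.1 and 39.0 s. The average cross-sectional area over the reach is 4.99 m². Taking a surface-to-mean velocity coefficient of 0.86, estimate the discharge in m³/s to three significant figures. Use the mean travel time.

4.73 m³/s

t̄ = (36.0 + 42.1 + 34.1 + 37.1 + 39.0) / 5 = 37.66 s
v_surface = L / t̄ = 41.5 / 37.66 = 1.102 m/s
v_mean = 0.86 × 1.102 = 0.9477 m/s
Q = A × v_mean = 4.99 × 0.9477 = 4.729 m³/s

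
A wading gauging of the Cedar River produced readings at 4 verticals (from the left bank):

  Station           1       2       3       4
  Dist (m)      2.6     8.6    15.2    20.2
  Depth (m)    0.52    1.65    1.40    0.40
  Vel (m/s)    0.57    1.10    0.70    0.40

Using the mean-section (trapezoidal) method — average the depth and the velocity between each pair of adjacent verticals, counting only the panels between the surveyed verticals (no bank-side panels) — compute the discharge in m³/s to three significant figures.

Panel 1-2: Δb = 6 m, d̄ = (0.52+1.65)/2 = 1.085, v̄ = (0.57+1.10)/2 = 0.835 → q = 6×1.085×0.835 = 5.436 m³/s
Panel 2-3: Δb = 6.6 m, d̄ = (1.65+1.40)/2 = 1.525, v̄ = (1.10+0.70)/2 = 0.9 → q = 6.6×1.525×0.9 = 9.059 m³/s
Panel 3-4: Δb = 5 m, d̄ = (1.40+0.40)/2 = 0.9, v̄ = (0.70+0.40)/2 = 0.55 → q = 5×0.9×0.55 = 2.475 m³/s
Q = Σ q = 16.97 m³/s

17.0 m³/s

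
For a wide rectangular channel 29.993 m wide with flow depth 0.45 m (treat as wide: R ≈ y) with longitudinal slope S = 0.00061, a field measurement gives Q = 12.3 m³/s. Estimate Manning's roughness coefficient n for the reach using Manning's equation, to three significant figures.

A = b·y = 29.993 × 0.45 = 13.50 m²
Wide channel: R ≈ y = 0.45 m
n = (1/Q)·A·R^(2/3)·S^(1/2) = (1/12.3) × 13.50 × 0.5872 × 0.02470 = 0.01591

0.0159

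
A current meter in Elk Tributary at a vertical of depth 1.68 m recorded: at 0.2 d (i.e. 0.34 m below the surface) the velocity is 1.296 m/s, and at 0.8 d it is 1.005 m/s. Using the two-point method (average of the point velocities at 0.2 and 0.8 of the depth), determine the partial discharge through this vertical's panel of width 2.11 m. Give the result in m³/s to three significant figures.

4.08 m³/s

v̄ = (1.296 + 1.005) / 2 = 1.151 m/s
q = v̄ × d × w = 1.151 × 1.68 × 2.11 = 4.078 m³/s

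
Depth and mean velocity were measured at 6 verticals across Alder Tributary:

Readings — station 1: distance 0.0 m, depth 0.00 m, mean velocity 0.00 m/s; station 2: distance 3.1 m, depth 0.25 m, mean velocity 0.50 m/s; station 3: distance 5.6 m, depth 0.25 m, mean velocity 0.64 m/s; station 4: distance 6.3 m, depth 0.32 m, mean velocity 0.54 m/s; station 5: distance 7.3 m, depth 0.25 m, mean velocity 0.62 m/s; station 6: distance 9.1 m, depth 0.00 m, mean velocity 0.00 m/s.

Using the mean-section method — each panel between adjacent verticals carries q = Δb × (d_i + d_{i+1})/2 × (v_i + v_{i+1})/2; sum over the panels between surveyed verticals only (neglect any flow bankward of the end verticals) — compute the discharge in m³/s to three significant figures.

Panel 1-2: Δb = 3.1 m, d̄ = (0.00+0.25)/2 = 0.125, v̄ = (0.00+0.50)/2 = 0.25 → q = 3.1×0.125×0.25 = 0.09688 m³/s
Panel 2-3: Δb = 2.5 m, d̄ = (0.25+0.25)/2 = 0.25, v̄ = (0.50+0.64)/2 = 0.57 → q = 2.5×0.25×0.57 = 0.3563 m³/s
Panel 3-4: Δb = 0.7 m, d̄ = (0.25+0.32)/2 = 0.285, v̄ = (0.64+0.54)/2 = 0.59 → q = 0.7×0.285×0.59 = 0.1177 m³/s
Panel 4-5: Δb = 1 m, d̄ = (0.32+0.25)/2 = 0.285, v̄ = (0.54+0.62)/2 = 0.58 → q = 1×0.285×0.58 = 0.1653 m³/s
Panel 5-6: Δb = 1.8 m, d̄ = (0.25+0.00)/2 = 0.125, v̄ = (0.62+0.00)/2 = 0.31 → q = 1.8×0.125×0.31 = 0.06975 m³/s
Q = Σ q = 0.8059 m³/s

0.806 m³/s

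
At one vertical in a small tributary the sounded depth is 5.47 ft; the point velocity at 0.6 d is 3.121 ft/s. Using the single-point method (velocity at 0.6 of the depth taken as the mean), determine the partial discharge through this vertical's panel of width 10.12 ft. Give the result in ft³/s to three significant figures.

v̄ = v₀.₆ = 3.121 ft/s
q = v̄ × d × w = 3.121 × 5.47 × 10.12 = 172.8 ft³/s

173 ft³/s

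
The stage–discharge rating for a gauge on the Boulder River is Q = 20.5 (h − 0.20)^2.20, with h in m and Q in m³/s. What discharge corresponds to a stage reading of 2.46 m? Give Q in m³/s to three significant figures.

123 m³/s

Q = 20.5 × (2.46 − 0.20)^2.20 = 20.5 × 2.26^2.20 = 123.3 m³/s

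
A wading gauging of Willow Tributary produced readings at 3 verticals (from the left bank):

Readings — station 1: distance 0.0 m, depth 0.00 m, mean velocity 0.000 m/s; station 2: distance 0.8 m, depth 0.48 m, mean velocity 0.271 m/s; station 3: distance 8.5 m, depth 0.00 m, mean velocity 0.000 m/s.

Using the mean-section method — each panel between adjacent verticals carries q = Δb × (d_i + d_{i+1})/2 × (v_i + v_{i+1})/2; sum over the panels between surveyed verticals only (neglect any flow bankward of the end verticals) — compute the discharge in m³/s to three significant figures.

0.276 m³/s

Panel 1-2: Δb = 0.8 m, d̄ = (0.00+0.48)/2 = 0.24, v̄ = (0.000+0.271)/2 = 0.1355 → q = 0.8×0.24×0.1355 = 0.02602 m³/s
Panel 2-3: Δb = 7.7 m, d̄ = (0.48+0.00)/2 = 0.24, v̄ = (0.271+0.000)/2 = 0.1355 → q = 7.7×0.24×0.1355 = 0.2504 m³/s
Q = Σ q = 0.2764 m³/s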